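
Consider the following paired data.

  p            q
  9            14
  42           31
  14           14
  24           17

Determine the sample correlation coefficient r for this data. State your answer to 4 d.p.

0.9604

n = 4, Σp = 89, Σq = 76, Σp² = 2617, Σq² = 1642, Σpq = 2032
nΣpq − ΣpΣq = 8128 − 6764 = 1364
nΣp² − (Σp)² = 10468 − 7921 = 2547; nΣq² − (Σq)² = 6568 − 5776 = 792
r = 1364 / √(2547 × 792) = 1364 / 1420.2901 ≈ 0.9604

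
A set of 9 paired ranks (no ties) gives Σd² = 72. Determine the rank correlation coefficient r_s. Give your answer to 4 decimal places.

0.4000

ρ = 1 − 6Σd² / [n(n²−1)] = 1 − 6×72 / (9×80)
  = 1 − 432/720 = 1 − 0.60000 ≈ 0.4000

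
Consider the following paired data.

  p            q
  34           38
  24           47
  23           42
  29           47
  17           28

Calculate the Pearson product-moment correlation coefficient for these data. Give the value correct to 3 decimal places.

0.464

n = 5, Σp = 127, Σq = 202, Σp² = 3391, Σq² = 8410, Σpq = 5225
nΣpq − ΣpΣq = 26125 − 25654 = 471
nΣp² − (Σp)² = 16955 − 16129 = 826; nΣq² − (Σq)² = 42050 − 40804 = 1246
r = 471 / √(826 × 1246) = 471 / 1014.4930 ≈ 0.464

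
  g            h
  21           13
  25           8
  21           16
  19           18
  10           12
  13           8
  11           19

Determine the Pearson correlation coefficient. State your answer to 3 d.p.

-0.177

n = 7, Σg = 120, Σh = 94, Σg² = 2258, Σh² = 1382, Σgh = 1584
nΣgh − ΣgΣh = 11088 − 11280 = -192
nΣg² − (Σg)² = 15806 − 14400 = 1406; nΣh² − (Σh)² = 9674 − 8836 = 838
r = -192 / √(1406 × 838) = -192 / 1085.4621 ≈ -0.177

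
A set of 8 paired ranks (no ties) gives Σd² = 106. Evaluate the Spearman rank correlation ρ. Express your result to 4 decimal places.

ρ = 1 − 6Σd² / [n(n²−1)] = 1 − 6×106 / (8×63)
  = 1 − 636/504 = 1 − 1.26190 ≈ -0.2619

-0.2619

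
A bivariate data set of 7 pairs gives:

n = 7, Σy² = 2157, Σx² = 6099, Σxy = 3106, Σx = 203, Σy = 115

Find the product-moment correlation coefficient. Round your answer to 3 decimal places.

r = (nΣxy − ΣxΣy) / √[(nΣx² − (Σx)²)(nΣy² − (Σy)²)]
Numerator: 7×3106 − 203×115 = -1603
Denominator: √[(42693 − 41209)(15099 − 13225)] = √[1484 × 1874] = 1667.6379
r = -1603 / 1667.6379 ≈ -0.961

-0.961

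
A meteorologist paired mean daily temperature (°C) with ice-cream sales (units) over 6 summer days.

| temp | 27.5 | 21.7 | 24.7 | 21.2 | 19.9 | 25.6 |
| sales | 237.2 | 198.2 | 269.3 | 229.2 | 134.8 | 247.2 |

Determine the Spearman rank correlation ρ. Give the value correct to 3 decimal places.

0.714

Rank temp: 6, 3, 4, 2, 1, 5
Rank sales: 4, 2, 6, 3, 1, 5
d = rank(temp) − rank(sales): 2, 1, -2, -1, 0, 0; Σd² = 10
ρ = 1 − 6Σd² / [n(n²−1)] = 1 − 6×10 / (6×35) = 1 − 60/210 ≈ 0.714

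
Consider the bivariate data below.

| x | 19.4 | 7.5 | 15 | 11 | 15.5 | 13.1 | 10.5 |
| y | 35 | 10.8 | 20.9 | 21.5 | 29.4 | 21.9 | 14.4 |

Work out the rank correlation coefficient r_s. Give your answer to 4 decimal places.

0.8929

Rank x: 7, 1, 5, 3, 6, 4, 2
Rank y: 7, 1, 3, 4, 6, 5, 2
d = rank(x) − rank(y): 0, 0, 2, -1, 0, -1, 0; Σd² = 6
ρ = 1 − 6Σd² / [n(n²−1)] = 1 − 6×6 / (7×48) = 1 − 36/336 ≈ 0.8929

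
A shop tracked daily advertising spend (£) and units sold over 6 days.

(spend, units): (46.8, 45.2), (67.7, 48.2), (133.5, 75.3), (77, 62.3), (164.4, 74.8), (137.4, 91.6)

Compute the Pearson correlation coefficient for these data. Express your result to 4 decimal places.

0.8639

n = 6, Σx = 626.8, Σy = 397.4, Σx² = 76430.9, Σy² = 27903.26, Σxy = 45111.11
nΣxy − ΣxΣy = 270666.66 − 249090.32 = 21576.34
nΣx² − (Σx)² = 458585.4 − 392878.24 = 65707.16; nΣy² − (Σy)² = 167419.56 − 157926.76 = 9492.8
r = 21576.34 / √(65707.16 × 9492.8) = 21576.34 / 24974.8860 ≈ 0.8639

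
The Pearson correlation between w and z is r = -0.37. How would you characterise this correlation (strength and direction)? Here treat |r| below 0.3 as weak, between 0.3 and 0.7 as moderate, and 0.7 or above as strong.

r = -0.37 < 0 so the relationship is negative.
|r| = 0.37, which falls in the moderate range.

moderate negative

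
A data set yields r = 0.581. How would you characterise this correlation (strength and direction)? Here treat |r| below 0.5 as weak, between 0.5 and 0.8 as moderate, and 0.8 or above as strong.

moderate positive

r = 0.581 > 0 so the relationship is positive.
|r| = 0.581, which falls in the moderate range.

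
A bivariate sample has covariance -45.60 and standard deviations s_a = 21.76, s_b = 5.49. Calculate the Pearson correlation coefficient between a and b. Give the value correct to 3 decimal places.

-0.382

r = Cov(a,b) / (s_a · s_b) = -45.60 / (21.76 × 5.49)
  = -45.60 / 119.4624 ≈ -0.382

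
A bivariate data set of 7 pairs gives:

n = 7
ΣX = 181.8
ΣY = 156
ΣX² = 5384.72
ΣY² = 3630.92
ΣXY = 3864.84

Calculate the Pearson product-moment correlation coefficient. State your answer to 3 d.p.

r = (nΣXY − ΣXΣY) / √[(nΣX² − (ΣX)²)(nΣY² − (ΣY)²)]
Numerator: 7×3864.84 − 181.8×156 = -1306.92
Denominator: √[(37693.04 − 33051.24)(25416.44 − 24336)] = √[4641.8 × 1080.44] = 2239.4612
r = -1306.92 / 2239.4612 ≈ -0.584

-0.584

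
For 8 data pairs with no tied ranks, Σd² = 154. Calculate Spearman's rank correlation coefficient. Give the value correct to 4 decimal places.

ρ = 1 − 6Σd² / [n(n²−1)] = 1 − 6×154 / (8×63)
  = 1 − 924/504 = 1 − 1.83333 ≈ -0.8333

-0.8333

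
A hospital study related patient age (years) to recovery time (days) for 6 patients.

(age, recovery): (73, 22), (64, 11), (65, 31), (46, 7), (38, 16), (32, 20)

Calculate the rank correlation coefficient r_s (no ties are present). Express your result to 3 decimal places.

Rank age: 6, 4, 5, 3, 2, 1
Rank recovery: 5, 2, 6, 1, 3, 4
d = rank(age) − rank(recovery): 1, 2, -1, 2, -1, -3; Σd² = 20
ρ = 1 − 6Σd² / [n(n²−1)] = 1 − 6×20 / (6×35) = 1 − 120/210 ≈ 0.429

0.429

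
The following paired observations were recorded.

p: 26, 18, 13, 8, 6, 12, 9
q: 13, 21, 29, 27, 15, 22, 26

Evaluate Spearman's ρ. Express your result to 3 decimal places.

-0.250

Rank p: 7, 6, 5, 2, 1, 4, 3
Rank q: 1, 3, 7, 6, 2, 4, 5
d = rank(p) − rank(q): 6, 3, -2, -4, -1, 0, -2; Σd² = 70
ρ = 1 − 6Σd² / [n(n²−1)] = 1 − 6×70 / (7×48) = 1 − 420/336 ≈ -0.250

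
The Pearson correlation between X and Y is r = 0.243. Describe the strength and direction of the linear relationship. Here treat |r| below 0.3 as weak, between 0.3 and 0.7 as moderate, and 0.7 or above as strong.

weak positive

r = 0.243 > 0 so the relationship is positive.
|r| = 0.243, which falls in the weak range.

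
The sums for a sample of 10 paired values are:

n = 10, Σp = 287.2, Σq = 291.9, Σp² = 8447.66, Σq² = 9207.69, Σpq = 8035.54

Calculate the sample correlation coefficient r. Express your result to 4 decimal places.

r = (nΣpq − ΣpΣq) / √[(nΣp² − (Σp)²)(nΣq² − (Σq)²)]
Numerator: 10×8035.54 − 287.2×291.9 = -3478.28
Denominator: √[(84476.6 − 82483.84)(92076.9 − 85205.61)] = √[1992.76 × 6871.29] = 3700.3827
r = -3478.28 / 3700.3827 ≈ -0.9400

-0.9400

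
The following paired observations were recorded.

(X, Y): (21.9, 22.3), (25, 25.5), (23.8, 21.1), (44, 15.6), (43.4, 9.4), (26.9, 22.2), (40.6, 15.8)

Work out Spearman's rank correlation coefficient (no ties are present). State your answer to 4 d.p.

-0.7857

Rank X: 1, 3, 2, 7, 6, 4, 5
Rank Y: 6, 7, 4, 2, 1, 5, 3
d = rank(X) − rank(Y): -5, -4, -2, 5, 5, -1, 2; Σd² = 100
ρ = 1 − 6Σd² / [n(n²−1)] = 1 − 6×100 / (7×48) = 1 − 600/336 ≈ -0.7857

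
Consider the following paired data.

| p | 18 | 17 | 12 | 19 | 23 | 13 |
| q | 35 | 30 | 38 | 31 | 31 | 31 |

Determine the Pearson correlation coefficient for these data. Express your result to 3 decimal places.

-0.487

n = 6, Σp = 102, Σq = 196, Σp² = 1816, Σq² = 6452, Σpq = 3301
nΣpq − ΣpΣq = 19806 − 19992 = -186
nΣp² − (Σp)² = 10896 − 10404 = 492; nΣq² − (Σq)² = 38712 − 38416 = 296
r = -186 / √(492 × 296) = -186 / 381.6176 ≈ -0.487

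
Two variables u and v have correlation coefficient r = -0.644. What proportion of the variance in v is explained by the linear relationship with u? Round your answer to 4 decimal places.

0.4147

r² = (-0.644)² = 0.4147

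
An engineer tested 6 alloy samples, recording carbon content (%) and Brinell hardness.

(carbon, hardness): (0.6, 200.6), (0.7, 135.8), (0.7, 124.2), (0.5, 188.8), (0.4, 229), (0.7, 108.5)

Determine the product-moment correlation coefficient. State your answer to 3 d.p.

n = 6, Σx = 3.6, Σy = 986.9, Σx² = 2.24, Σy² = 173966.33, Σxy = 564.31
nΣxy − ΣxΣy = 3385.86 − 3552.84 = -166.98
nΣx² − (Σx)² = 13.44 − 12.96 = 0.48; nΣy² − (Σy)² = 1043797.98 − 973971.61 = 69826.37
r = -166.98 / √(0.48 × 69826.37) = -166.98 / 183.0756 ≈ -0.912

-0.912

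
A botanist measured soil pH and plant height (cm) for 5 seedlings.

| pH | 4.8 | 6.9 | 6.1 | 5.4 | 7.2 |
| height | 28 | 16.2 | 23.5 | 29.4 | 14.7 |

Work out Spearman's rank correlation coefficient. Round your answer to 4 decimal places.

Rank pH: 1, 4, 3, 2, 5
Rank height: 4, 2, 3, 5, 1
d = rank(pH) − rank(height): -3, 2, 0, -3, 4; Σd² = 38
ρ = 1 − 6Σd² / [n(n²−1)] = 1 − 6×38 / (5×24) = 1 − 228/120 ≈ -0.9000

-0.9000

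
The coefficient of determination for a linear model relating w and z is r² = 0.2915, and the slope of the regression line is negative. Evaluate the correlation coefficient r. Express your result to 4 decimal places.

|r| = √0.2915 = 0.5399
The association is negative, so r = −0.5399.

-0.5399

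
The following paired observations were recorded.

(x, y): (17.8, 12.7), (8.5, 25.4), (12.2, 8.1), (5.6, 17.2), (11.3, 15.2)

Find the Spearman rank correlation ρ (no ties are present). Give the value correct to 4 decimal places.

-0.8000

Rank x: 5, 2, 4, 1, 3
Rank y: 2, 5, 1, 4, 3
d = rank(x) − rank(y): 3, -3, 3, -3, 0; Σd² = 36
ρ = 1 − 6Σd² / [n(n²−1)] = 1 − 6×36 / (5×24) = 1 − 216/120 ≈ -0.8000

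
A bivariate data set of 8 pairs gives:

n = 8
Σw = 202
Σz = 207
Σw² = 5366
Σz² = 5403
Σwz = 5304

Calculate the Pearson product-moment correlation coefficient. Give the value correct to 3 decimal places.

r = (nΣwz − ΣwΣz) / √[(nΣw² − (Σw)²)(nΣz² − (Σz)²)]
Numerator: 8×5304 − 202×207 = 618
Denominator: √[(42928 − 40804)(43224 − 42849)] = √[2124 × 375] = 892.4685
r = 618 / 892.4685 ≈ 0.692

0.692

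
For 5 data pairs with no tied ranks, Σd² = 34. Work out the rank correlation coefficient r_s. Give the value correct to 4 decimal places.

ρ = 1 − 6Σd² / [n(n²−1)] = 1 − 6×34 / (5×24)
  = 1 − 204/120 = 1 − 1.70000 ≈ -0.7000

-0.7000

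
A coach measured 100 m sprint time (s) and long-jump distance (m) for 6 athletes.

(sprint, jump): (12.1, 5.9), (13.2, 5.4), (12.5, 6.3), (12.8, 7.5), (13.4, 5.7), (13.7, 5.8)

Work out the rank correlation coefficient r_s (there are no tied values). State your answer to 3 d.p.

-0.543

Rank sprint: 1, 4, 2, 3, 5, 6
Rank jump: 4, 1, 5, 6, 2, 3
d = rank(sprint) − rank(jump): -3, 3, -3, -3, 3, 3; Σd² = 54
ρ = 1 − 6Σd² / [n(n²−1)] = 1 − 6×54 / (6×35) = 1 − 324/210 ≈ -0.543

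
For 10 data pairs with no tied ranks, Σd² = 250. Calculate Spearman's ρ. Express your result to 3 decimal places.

-0.515

ρ = 1 − 6Σd² / [n(n²−1)] = 1 − 6×250 / (10×99)
  = 1 − 1500/990 = 1 − 1.5152 ≈ -0.515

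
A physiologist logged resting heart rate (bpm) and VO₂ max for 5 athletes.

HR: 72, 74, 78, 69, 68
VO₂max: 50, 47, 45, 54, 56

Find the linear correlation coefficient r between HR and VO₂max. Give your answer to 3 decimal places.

n = 5, Σx = 361, Σy = 252, Σx² = 26129, Σy² = 12786, Σxy = 18122
nΣxy − ΣxΣy = 90610 − 90972 = -362
nΣx² − (Σx)² = 130645 − 130321 = 324; nΣy² − (Σy)² = 63930 − 63504 = 426
r = -362 / √(324 × 426) = -362 / 371.5158 ≈ -0.974

-0.974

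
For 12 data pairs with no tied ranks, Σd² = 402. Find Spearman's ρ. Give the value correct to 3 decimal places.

ρ = 1 − 6Σd² / [n(n²−1)] = 1 − 6×402 / (12×143)
  = 1 − 2412/1716 = 1 − 1.4056 ≈ -0.406

-0.406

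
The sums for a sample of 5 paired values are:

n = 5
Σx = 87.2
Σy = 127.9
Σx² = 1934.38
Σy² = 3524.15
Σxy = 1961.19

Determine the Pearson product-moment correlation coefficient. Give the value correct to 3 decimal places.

r = (nΣxy − ΣxΣy) / √[(nΣx² − (Σx)²)(nΣy² − (Σy)²)]
Numerator: 5×1961.19 − 87.2×127.9 = -1346.93
Denominator: √[(9671.9 − 7603.84)(17620.75 − 16358.41)] = √[2068.06 × 1262.34] = 1615.7335
r = -1346.93 / 1615.7335 ≈ -0.834

-0.834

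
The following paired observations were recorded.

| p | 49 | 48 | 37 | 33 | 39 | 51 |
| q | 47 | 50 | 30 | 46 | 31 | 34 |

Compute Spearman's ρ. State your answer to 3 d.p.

Rank p: 5, 4, 2, 1, 3, 6
Rank q: 5, 6, 1, 4, 2, 3
d = rank(p) − rank(q): 0, -2, 1, -3, 1, 3; Σd² = 24
ρ = 1 − 6Σd² / [n(n²−1)] = 1 − 6×24 / (6×35) = 1 − 144/210 ≈ 0.314

0.314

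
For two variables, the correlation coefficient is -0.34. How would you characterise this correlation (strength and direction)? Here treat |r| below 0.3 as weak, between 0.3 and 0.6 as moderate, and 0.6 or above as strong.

moderate negative

r = -0.34 < 0 so the relationship is negative.
|r| = 0.34, which falls in the moderate range.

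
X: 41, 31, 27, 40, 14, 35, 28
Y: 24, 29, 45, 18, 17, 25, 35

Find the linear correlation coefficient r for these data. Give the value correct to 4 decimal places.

n = 7, ΣX = 216, ΣY = 193, ΣX² = 7176, ΣY² = 5905, ΣXY = 5911
nΣXY − ΣXΣY = 41377 − 41688 = -311
nΣX² − (ΣX)² = 50232 − 46656 = 3576; nΣY² − (ΣY)² = 41335 − 37249 = 4086
r = -311 / √(3576 × 4086) = -311 / 3822.5039 ≈ -0.0814

-0.0814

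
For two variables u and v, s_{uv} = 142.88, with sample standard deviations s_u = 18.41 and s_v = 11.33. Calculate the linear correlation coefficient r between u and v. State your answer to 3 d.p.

r = Cov(u,v) / (s_u · s_v) = 142.88 / (18.41 × 11.33)
  = 142.88 / 208.5853 ≈ 0.685

0.685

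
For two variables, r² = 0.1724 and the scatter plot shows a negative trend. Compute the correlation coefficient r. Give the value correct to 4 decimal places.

|r| = √0.1724 = 0.4152
The association is negative, so r = −0.4152.

-0.4152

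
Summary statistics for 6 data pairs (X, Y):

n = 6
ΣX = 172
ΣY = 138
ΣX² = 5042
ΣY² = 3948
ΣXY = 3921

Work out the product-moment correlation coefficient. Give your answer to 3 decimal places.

-0.119

r = (nΣXY − ΣXΣY) / √[(nΣX² − (ΣX)²)(nΣY² − (ΣY)²)]
Numerator: 6×3921 − 172×138 = -210
Denominator: √[(30252 − 29584)(23688 − 19044)] = √[668 × 4644] = 1761.3041
r = -210 / 1761.3041 ≈ -0.119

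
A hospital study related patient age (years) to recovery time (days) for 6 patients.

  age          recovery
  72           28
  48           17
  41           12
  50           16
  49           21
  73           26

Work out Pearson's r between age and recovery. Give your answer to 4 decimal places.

0.9365

n = 6, Σx = 333, Σy = 120, Σx² = 19399, Σy² = 2590, Σxy = 7051
nΣxy − ΣxΣy = 42306 − 39960 = 2346
nΣx² − (Σx)² = 116394 − 110889 = 5505; nΣy² − (Σy)² = 15540 − 14400 = 1140
r = 2346 / √(5505 × 1140) = 2346 / 2505.1347 ≈ 0.9365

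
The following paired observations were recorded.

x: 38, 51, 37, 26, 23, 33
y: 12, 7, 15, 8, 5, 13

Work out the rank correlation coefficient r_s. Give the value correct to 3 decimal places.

Rank x: 5, 6, 4, 2, 1, 3
Rank y: 4, 2, 6, 3, 1, 5
d = rank(x) − rank(y): 1, 4, -2, -1, 0, -2; Σd² = 26
ρ = 1 − 6Σd² / [n(n²−1)] = 1 − 6×26 / (6×35) = 1 − 156/210 ≈ 0.257

0.257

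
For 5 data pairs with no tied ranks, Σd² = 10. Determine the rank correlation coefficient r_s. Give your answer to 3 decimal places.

ρ = 1 − 6Σd² / [n(n²−1)] = 1 − 6×10 / (5×24)
  = 1 − 60/120 = 1 − 0.5000 ≈ 0.500

0.500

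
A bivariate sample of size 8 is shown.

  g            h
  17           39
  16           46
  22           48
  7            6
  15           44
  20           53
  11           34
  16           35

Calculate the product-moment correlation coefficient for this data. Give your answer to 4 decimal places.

0.8773

n = 8, Σg = 124, Σh = 305, Σg² = 2080, Σh² = 13103, Σgh = 5151
nΣgh − ΣgΣh = 41208 − 37820 = 3388
nΣg² − (Σg)² = 16640 − 15376 = 1264; nΣh² − (Σh)² = 104824 − 93025 = 11799
r = 3388 / √(1264 × 11799) = 3388 / 3861.8565 ≈ 0.8773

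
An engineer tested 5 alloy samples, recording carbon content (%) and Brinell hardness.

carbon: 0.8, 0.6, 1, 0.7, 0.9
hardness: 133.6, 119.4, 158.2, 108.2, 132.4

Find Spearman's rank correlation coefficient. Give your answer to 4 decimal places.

Rank carbon: 3, 1, 5, 2, 4
Rank hardness: 4, 2, 5, 1, 3
d = rank(carbon) − rank(hardness): -1, -1, 0, 1, 1; Σd² = 4
ρ = 1 − 6Σd² / [n(n²−1)] = 1 − 6×4 / (5×24) = 1 − 24/120 ≈ 0.8000

0.8000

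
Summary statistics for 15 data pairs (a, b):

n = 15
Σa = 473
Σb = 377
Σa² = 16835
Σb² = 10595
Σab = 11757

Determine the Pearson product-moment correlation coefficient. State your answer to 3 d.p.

-0.089

r = (nΣab − ΣaΣb) / √[(nΣa² − (Σa)²)(nΣb² − (Σb)²)]
Numerator: 15×11757 − 473×377 = -1966
Denominator: √[(252525 − 223729)(158925 − 142129)] = √[28796 × 16796] = 21992.2172
r = -1966 / 21992.2172 ≈ -0.089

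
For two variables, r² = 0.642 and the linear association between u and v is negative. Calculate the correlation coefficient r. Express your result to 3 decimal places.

-0.801

|r| = √0.642 = 0.801
The association is negative, so r = −0.801.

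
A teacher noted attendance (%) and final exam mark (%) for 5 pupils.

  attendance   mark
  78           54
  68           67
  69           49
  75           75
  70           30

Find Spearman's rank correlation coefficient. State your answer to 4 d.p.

0.1000

Rank attendance: 5, 1, 2, 4, 3
Rank mark: 3, 4, 2, 5, 1
d = rank(attendance) − rank(mark): 2, -3, 0, -1, 2; Σd² = 18
ρ = 1 − 6Σd² / [n(n²−1)] = 1 − 6×18 / (5×24) = 1 − 108/120 ≈ 0.1000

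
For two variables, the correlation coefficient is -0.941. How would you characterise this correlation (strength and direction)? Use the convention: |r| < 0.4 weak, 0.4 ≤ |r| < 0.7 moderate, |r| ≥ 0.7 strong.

r = -0.941 < 0 so the relationship is negative.
|r| = 0.941, which falls in the strong range.

strong negative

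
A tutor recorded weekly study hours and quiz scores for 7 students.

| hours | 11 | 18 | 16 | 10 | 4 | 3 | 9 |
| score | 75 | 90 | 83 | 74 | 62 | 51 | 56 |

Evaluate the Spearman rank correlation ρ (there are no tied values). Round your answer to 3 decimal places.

0.964

Rank hours: 5, 7, 6, 4, 2, 1, 3
Rank score: 5, 7, 6, 4, 3, 1, 2
d = rank(hours) − rank(score): 0, 0, 0, 0, -1, 0, 1; Σd² = 2
ρ = 1 − 6Σd² / [n(n²−1)] = 1 − 6×2 / (7×48) = 1 − 12/336 ≈ 0.964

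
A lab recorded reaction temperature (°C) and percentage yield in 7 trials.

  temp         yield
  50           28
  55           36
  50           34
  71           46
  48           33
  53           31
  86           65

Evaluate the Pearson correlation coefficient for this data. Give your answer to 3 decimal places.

0.971

n = 7, Σx = 413, Σy = 273, Σx² = 25575, Σy² = 11627, Σxy = 17163
nΣxy − ΣxΣy = 120141 − 112749 = 7392
nΣx² − (Σx)² = 179025 − 170569 = 8456; nΣy² − (Σy)² = 81389 − 74529 = 6860
r = 7392 / √(8456 × 6860) = 7392 / 7616.3088 ≈ 0.971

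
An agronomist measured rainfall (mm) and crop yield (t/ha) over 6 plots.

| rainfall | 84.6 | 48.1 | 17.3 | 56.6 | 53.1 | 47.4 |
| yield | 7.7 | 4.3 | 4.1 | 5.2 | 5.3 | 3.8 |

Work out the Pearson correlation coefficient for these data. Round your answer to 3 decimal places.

0.842

n = 6, Σx = 307.1, Σy = 30.4, Σx² = 18039.99, Σy² = 164.16, Σxy = 1685.05
nΣxy − ΣxΣy = 10110.3 − 9335.84 = 774.46
nΣx² − (Σx)² = 108239.94 − 94310.41 = 13929.53; nΣy² − (Σy)² = 984.96 − 924.16 = 60.8
r = 774.46 / √(13929.53 × 60.8) = 774.46 / 920.2801 ≈ 0.842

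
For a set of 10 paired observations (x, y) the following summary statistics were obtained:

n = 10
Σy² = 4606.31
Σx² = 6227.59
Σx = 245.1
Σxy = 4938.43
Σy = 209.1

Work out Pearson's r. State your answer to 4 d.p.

-0.8221

r = (nΣxy − ΣxΣy) / √[(nΣx² − (Σx)²)(nΣy² − (Σy)²)]
Numerator: 10×4938.43 − 245.1×209.1 = -1866.11
Denominator: √[(62275.9 − 60074.01)(46063.1 − 43722.81)] = √[2201.89 × 2340.29] = 2270.0355
r = -1866.11 / 2270.0355 ≈ -0.8221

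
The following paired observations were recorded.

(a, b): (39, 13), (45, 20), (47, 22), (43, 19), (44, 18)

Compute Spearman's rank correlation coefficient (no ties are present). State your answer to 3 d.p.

0.900

Rank a: 1, 4, 5, 2, 3
Rank b: 1, 4, 5, 3, 2
d = rank(a) − rank(b): 0, 0, 0, -1, 1; Σd² = 2
ρ = 1 − 6Σd² / [n(n²−1)] = 1 − 6×2 / (5×24) = 1 − 12/120 ≈ 0.900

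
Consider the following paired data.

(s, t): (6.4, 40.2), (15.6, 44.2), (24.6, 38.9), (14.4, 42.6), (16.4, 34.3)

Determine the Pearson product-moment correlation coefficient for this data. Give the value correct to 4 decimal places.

-0.1965

n = 5, Σs = 77.4, Σt = 200.2, Σs² = 1365.8, Σt² = 8074.14, Σst = 3079.7
nΣst − ΣsΣt = 15398.5 − 15495.48 = -96.98
nΣs² − (Σs)² = 6829 − 5990.76 = 838.24; nΣt² − (Σt)² = 40370.7 − 40080.04 = 290.66
r = -96.98 / √(838.24 × 290.66) = -96.98 / 493.6019 ≈ -0.1965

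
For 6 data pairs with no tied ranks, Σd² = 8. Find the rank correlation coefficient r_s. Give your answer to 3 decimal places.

ρ = 1 − 6Σd² / [n(n²−1)] = 1 − 6×8 / (6×35)
  = 1 − 48/210 = 1 − 0.2286 ≈ 0.771

0.771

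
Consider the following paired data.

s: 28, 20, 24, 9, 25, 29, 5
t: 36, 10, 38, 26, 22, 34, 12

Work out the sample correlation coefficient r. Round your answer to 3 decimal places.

n = 7, Σs = 140, Σt = 178, Σs² = 3332, Σt² = 5300, Σst = 3950
nΣst − ΣsΣt = 27650 − 24920 = 2730
nΣs² − (Σs)² = 23324 − 19600 = 3724; nΣt² − (Σt)² = 37100 − 31684 = 5416
r = 2730 / √(3724 × 5416) = 2730 / 4491.0115 ≈ 0.608

0.608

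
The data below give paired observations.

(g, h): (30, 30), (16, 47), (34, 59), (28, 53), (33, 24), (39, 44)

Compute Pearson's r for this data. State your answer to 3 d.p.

n = 6, Σg = 180, Σh = 257, Σg² = 5706, Σh² = 11911, Σgh = 7650
nΣgh − ΣgΣh = 45900 − 46260 = -360
nΣg² − (Σg)² = 34236 − 32400 = 1836; nΣh² − (Σh)² = 71466 − 66049 = 5417
r = -360 / √(1836 × 5417) = -360 / 3153.6664 ≈ -0.114

-0.114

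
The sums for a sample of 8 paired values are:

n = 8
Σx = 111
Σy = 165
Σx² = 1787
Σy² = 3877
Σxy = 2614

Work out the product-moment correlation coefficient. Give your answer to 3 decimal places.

r = (nΣxy − ΣxΣy) / √[(nΣx² − (Σx)²)(nΣy² − (Σy)²)]
Numerator: 8×2614 − 111×165 = 2597
Denominator: √[(14296 − 12321)(31016 − 27225)] = √[1975 × 3791] = 2736.2794
r = 2597 / 2736.2794 ≈ 0.949

0.949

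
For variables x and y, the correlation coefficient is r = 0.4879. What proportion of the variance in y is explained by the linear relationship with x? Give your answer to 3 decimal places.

0.238

r² = (0.4879)² = 0.238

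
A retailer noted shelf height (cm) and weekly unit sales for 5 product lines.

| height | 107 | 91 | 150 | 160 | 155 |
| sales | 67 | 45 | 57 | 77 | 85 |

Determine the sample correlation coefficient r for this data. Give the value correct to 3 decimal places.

0.713

n = 5, Σx = 663, Σy = 331, Σx² = 91855, Σy² = 22917, Σxy = 45309
nΣxy − ΣxΣy = 226545 − 219453 = 7092
nΣx² − (Σx)² = 459275 − 439569 = 19706; nΣy² − (Σy)² = 114585 − 109561 = 5024
r = 7092 / √(19706 × 5024) = 7092 / 9950.0223 ≈ 0.713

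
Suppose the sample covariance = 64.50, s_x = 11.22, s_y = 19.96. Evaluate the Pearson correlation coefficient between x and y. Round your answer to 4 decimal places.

0.2880

r = Cov(x,y) / (s_x · s_y) = 64.50 / (11.22 × 19.96)
  = 64.50 / 223.9512 ≈ 0.2880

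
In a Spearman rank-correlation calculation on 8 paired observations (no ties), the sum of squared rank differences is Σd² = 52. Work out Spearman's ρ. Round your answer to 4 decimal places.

ρ = 1 − 6Σd² / [n(n²−1)] = 1 − 6×52 / (8×63)
  = 1 − 312/504 = 1 − 0.61905 ≈ 0.3810

0.3810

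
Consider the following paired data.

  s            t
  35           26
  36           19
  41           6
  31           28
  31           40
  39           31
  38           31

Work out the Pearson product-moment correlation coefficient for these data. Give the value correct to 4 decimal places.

-0.6226

n = 7, Σs = 251, Σt = 181, Σs² = 9089, Σt² = 5379, Σst = 6335
nΣst − ΣsΣt = 44345 − 45431 = -1086
nΣs² − (Σs)² = 63623 − 63001 = 622; nΣt² − (Σt)² = 37653 − 32761 = 4892
r = -1086 / √(622 × 4892) = -1086 / 1744.3692 ≈ -0.6226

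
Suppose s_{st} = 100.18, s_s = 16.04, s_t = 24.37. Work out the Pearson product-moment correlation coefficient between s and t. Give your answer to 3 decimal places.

0.256

r = Cov(s,t) / (s_s · s_t) = 100.18 / (16.04 × 24.37)
  = 100.18 / 390.8948 ≈ 0.256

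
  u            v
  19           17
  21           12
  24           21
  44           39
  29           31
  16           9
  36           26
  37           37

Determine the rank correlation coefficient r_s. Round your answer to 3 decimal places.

Rank u: 2, 3, 4, 8, 5, 1, 6, 7
Rank v: 3, 2, 4, 8, 6, 1, 5, 7
d = rank(u) − rank(v): -1, 1, 0, 0, -1, 0, 1, 0; Σd² = 4
ρ = 1 − 6Σd² / [n(n²−1)] = 1 − 6×4 / (8×63) = 1 − 24/504 ≈ 0.952

0.952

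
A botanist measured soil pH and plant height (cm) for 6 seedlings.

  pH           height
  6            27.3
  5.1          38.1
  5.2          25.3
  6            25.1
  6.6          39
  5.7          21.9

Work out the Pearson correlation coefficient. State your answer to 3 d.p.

0.173

n = 6, Σx = 34.6, Σy = 176.7, Σx² = 201.1, Σy² = 5467.61, Σxy = 1022.5
nΣxy − ΣxΣy = 6135 − 6113.82 = 21.18
nΣx² − (Σx)² = 1206.6 − 1197.16 = 9.44; nΣy² − (Σy)² = 32805.66 − 31222.89 = 1582.77
r = 21.18 / √(9.44 × 1582.77) = 21.18 / 122.2348 ≈ 0.173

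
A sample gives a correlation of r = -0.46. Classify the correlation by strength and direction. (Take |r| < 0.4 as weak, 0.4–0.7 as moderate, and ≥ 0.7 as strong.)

moderate negative

r = -0.46 < 0 so the relationship is negative.
|r| = 0.46, which falls in the moderate range.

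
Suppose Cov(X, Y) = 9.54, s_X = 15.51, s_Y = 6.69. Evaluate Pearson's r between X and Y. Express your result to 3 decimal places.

r = Cov(X,Y) / (s_X · s_Y) = 9.54 / (15.51 × 6.69)
  = 9.54 / 103.7619 ≈ 0.092

0.092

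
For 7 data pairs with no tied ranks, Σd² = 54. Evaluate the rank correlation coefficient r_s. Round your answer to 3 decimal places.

ρ = 1 − 6Σd² / [n(n²−1)] = 1 − 6×54 / (7×48)
  = 1 − 324/336 = 1 − 0.9643 ≈ 0.036

0.036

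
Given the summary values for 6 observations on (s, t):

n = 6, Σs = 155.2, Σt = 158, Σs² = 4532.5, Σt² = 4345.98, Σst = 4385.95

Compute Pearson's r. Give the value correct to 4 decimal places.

r = (nΣst − ΣsΣt) / √[(nΣs² − (Σs)²)(nΣt² − (Σt)²)]
Numerator: 6×4385.95 − 155.2×158 = 1794.1
Denominator: √[(27195 − 24087.04)(26075.88 − 24964)] = √[3107.96 × 1111.88] = 1858.9456
r = 1794.1 / 1858.9456 ≈ 0.9651

0.9651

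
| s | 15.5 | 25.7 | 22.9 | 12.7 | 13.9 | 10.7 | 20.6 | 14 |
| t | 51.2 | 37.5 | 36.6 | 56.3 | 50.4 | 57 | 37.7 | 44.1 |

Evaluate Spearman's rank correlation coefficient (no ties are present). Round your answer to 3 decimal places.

Rank s: 5, 8, 7, 2, 3, 1, 6, 4
Rank t: 6, 2, 1, 7, 5, 8, 3, 4
d = rank(s) − rank(t): -1, 6, 6, -5, -2, -7, 3, 0; Σd² = 160
ρ = 1 − 6Σd² / [n(n²−1)] = 1 − 6×160 / (8×63) = 1 − 960/504 ≈ -0.905

-0.905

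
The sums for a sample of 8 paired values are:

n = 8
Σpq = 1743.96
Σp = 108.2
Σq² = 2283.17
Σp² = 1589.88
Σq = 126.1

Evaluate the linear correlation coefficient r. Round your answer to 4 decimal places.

r = (nΣpq − ΣpΣq) / √[(nΣp² − (Σp)²)(nΣq² − (Σq)²)]
Numerator: 8×1743.96 − 108.2×126.1 = 307.66
Denominator: √[(12719.04 − 11707.24)(18265.36 − 15901.21)] = √[1011.8 × 2364.15] = 1546.6244
r = 307.66 / 1546.6244 ≈ 0.1989

0.1989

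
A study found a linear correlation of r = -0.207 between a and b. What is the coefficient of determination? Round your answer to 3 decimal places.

0.043

r² = (-0.207)² = 0.043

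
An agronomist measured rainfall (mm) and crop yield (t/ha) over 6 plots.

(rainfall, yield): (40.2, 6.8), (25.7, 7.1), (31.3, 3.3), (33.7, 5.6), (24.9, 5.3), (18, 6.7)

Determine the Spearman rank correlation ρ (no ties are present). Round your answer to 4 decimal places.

0.0857

Rank rainfall: 6, 3, 4, 5, 2, 1
Rank yield: 5, 6, 1, 3, 2, 4
d = rank(rainfall) − rank(yield): 1, -3, 3, 2, 0, -3; Σd² = 32
ρ = 1 − 6Σd² / [n(n²−1)] = 1 − 6×32 / (6×35) = 1 − 192/210 ≈ 0.0857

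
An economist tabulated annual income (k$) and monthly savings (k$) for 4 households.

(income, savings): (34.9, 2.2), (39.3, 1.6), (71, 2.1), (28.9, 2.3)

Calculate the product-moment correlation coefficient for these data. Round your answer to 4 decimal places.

n = 4, Σx = 174.1, Σy = 8.2, Σx² = 8638.71, Σy² = 17.1, Σxy = 355.23
nΣxy − ΣxΣy = 1420.92 − 1427.62 = -6.7
nΣx² − (Σx)² = 34554.84 − 30310.81 = 4244.03; nΣy² − (Σy)² = 68.4 − 67.24 = 1.16
r = -6.7 / √(4244.03 × 1.16) = -6.7 / 70.1646 ≈ -0.0955

-0.0955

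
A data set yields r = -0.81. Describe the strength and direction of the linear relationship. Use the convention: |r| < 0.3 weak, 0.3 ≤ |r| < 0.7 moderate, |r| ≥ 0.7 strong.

strong negative

r = -0.81 < 0 so the relationship is negative.
|r| = 0.81, which falls in the strong range.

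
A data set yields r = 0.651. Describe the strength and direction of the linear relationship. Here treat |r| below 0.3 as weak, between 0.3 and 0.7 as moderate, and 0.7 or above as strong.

r = 0.651 > 0 so the relationship is positive.
|r| = 0.651, which falls in the moderate range.

moderate positive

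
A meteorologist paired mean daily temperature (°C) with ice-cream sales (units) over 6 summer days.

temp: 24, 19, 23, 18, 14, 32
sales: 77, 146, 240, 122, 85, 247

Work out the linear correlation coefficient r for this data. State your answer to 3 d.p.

0.674

n = 6, Σx = 130, Σy = 917, Σx² = 3010, Σy² = 167963, Σxy = 21432
nΣxy − ΣxΣy = 128592 − 119210 = 9382
nΣx² − (Σx)² = 18060 − 16900 = 1160; nΣy² − (Σy)² = 1007778 − 840889 = 166889
r = 9382 / √(1160 × 166889) = 9382 / 13913.7069 ≈ 0.674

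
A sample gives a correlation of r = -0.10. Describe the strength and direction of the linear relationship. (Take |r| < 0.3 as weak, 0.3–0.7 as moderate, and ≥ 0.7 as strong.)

weak negative

r = -0.10 < 0 so the relationship is negative.
|r| = 0.10, which falls in the weak range.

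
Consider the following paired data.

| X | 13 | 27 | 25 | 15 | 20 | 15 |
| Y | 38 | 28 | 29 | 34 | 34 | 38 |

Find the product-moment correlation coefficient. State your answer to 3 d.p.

-0.945

n = 6, ΣX = 115, ΣY = 201, ΣX² = 2373, ΣY² = 6825, ΣXY = 3735
nΣXY − ΣXΣY = 22410 − 23115 = -705
nΣX² − (ΣX)² = 14238 − 13225 = 1013; nΣY² − (ΣY)² = 40950 − 40401 = 549
r = -705 / √(1013 × 549) = -705 / 745.7459 ≈ -0.945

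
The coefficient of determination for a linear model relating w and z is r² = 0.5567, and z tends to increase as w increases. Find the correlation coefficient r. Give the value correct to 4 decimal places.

0.7461

|r| = √0.5567 = 0.7461
The association is positive, so r = 0.7461.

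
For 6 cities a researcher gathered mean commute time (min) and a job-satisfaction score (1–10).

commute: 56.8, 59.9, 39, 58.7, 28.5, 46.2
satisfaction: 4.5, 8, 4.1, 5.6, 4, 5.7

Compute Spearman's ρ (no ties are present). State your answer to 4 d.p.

Rank commute: 4, 6, 2, 5, 1, 3
Rank satisfaction: 3, 6, 2, 4, 1, 5
d = rank(commute) − rank(satisfaction): 1, 0, 0, 1, 0, -2; Σd² = 6
ρ = 1 − 6Σd² / [n(n²−1)] = 1 − 6×6 / (6×35) = 1 − 36/210 ≈ 0.8286

0.8286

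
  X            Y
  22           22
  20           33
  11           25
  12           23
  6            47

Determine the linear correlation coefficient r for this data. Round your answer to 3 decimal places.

-0.551

n = 5, ΣX = 71, ΣY = 150, ΣX² = 1185, ΣY² = 4936, ΣXY = 1977
nΣXY − ΣXΣY = 9885 − 10650 = -765
nΣX² − (ΣX)² = 5925 − 5041 = 884; nΣY² − (ΣY)² = 24680 − 22500 = 2180
r = -765 / √(884 × 2180) = -765 / 1388.2075 ≈ -0.551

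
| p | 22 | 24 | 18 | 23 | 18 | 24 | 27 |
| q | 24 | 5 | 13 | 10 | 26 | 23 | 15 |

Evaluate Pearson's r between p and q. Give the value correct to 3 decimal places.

n = 7, Σp = 156, Σq = 116, Σp² = 3542, Σq² = 2300, Σpq = 2537
nΣpq − ΣpΣq = 17759 − 18096 = -337
nΣp² − (Σp)² = 24794 − 24336 = 458; nΣq² − (Σq)² = 16100 − 13456 = 2644
r = -337 / √(458 × 2644) = -337 / 1100.4326 ≈ -0.306

-0.306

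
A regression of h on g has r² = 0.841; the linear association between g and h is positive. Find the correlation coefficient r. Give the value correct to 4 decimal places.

|r| = √0.841 = 0.9171
The association is positive, so r = 0.9171.

0.9171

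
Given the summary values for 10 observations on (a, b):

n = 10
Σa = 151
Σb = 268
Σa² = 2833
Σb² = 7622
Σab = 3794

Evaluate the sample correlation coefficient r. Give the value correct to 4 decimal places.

-0.5128

r = (nΣab − ΣaΣb) / √[(nΣa² − (Σa)²)(nΣb² − (Σb)²)]
Numerator: 10×3794 − 151×268 = -2528
Denominator: √[(28330 − 22801)(76220 − 71824)] = √[5529 × 4396] = 4930.0592
r = -2528 / 4930.0592 ≈ -0.5128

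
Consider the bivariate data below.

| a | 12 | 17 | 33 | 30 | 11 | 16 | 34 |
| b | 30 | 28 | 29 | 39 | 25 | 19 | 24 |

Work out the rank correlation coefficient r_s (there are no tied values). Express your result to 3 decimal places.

Rank a: 2, 4, 6, 5, 1, 3, 7
Rank b: 6, 4, 5, 7, 3, 1, 2
d = rank(a) − rank(b): -4, 0, 1, -2, -2, 2, 5; Σd² = 54
ρ = 1 − 6Σd² / [n(n²−1)] = 1 − 6×54 / (7×48) = 1 − 324/336 ≈ 0.036

0.036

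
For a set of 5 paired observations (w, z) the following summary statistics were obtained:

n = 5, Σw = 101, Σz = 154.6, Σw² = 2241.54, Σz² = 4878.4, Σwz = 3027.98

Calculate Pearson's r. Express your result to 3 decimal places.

r = (nΣwz − ΣwΣz) / √[(nΣw² − (Σw)²)(nΣz² − (Σz)²)]
Numerator: 5×3027.98 − 101×154.6 = -474.7
Denominator: √[(11207.7 − 10201)(24392 − 23901.16)] = √[1006.7 × 490.84] = 702.9428
r = -474.7 / 702.9428 ≈ -0.675

-0.675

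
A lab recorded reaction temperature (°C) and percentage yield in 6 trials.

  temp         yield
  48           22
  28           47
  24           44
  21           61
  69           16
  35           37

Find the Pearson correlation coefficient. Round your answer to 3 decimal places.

-0.927

n = 6, Σx = 225, Σy = 227, Σx² = 10091, Σy² = 9975, Σxy = 7108
nΣxy − ΣxΣy = 42648 − 51075 = -8427
nΣx² − (Σx)² = 60546 − 50625 = 9921; nΣy² − (Σy)² = 59850 − 51529 = 8321
r = -8427 / √(9921 × 8321) = -8427 / 9085.8484 ≈ -0.927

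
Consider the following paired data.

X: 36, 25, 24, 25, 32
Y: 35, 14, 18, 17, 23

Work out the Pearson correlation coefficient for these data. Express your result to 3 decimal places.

0.934

n = 5, ΣX = 142, ΣY = 107, ΣX² = 4146, ΣY² = 2563, ΣXY = 3203
nΣXY − ΣXΣY = 16015 − 15194 = 821
nΣX² − (ΣX)² = 20730 − 20164 = 566; nΣY² − (ΣY)² = 12815 − 11449 = 1366
r = 821 / √(566 × 1366) = 821 / 879.2929 ≈ 0.934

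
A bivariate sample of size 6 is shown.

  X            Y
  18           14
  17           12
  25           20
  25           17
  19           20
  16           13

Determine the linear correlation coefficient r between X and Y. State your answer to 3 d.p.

n = 6, ΣX = 120, ΣY = 96, ΣX² = 2480, ΣY² = 1598, ΣXY = 1969
nΣXY − ΣXΣY = 11814 − 11520 = 294
nΣX² − (ΣX)² = 14880 − 14400 = 480; nΣY² − (ΣY)² = 9588 − 9216 = 372
r = 294 / √(480 × 372) = 294 / 422.5636 ≈ 0.696

0.696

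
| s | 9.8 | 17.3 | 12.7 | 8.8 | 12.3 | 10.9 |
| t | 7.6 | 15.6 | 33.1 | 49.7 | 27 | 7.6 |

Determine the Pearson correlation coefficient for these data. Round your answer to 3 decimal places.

n = 6, Σs = 71.8, Σt = 140.6, Σs² = 904.16, Σt² = 4653.58, Σst = 1617.03
nΣst − ΣsΣt = 9702.18 − 10095.08 = -392.9
nΣs² − (Σs)² = 5424.96 − 5155.24 = 269.72; nΣt² − (Σt)² = 27921.48 − 19768.36 = 8153.12
r = -392.9 / √(269.72 × 8153.12) = -392.9 / 1482.9226 ≈ -0.265

-0.265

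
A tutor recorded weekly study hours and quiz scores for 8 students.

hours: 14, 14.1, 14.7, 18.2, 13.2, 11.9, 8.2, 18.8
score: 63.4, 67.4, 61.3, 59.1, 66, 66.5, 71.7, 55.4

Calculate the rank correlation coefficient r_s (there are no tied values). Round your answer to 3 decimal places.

-0.857

Rank hours: 4, 5, 6, 7, 3, 2, 1, 8
Rank score: 4, 7, 3, 2, 5, 6, 8, 1
d = rank(hours) − rank(score): 0, -2, 3, 5, -2, -4, -7, 7; Σd² = 156
ρ = 1 − 6Σd² / [n(n²−1)] = 1 − 6×156 / (8×63) = 1 − 936/504 ≈ -0.857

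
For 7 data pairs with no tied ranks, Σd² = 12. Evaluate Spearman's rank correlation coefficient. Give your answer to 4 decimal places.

ρ = 1 − 6Σd² / [n(n²−1)] = 1 − 6×12 / (7×48)
  = 1 − 72/336 = 1 − 0.21429 ≈ 0.7857

0.7857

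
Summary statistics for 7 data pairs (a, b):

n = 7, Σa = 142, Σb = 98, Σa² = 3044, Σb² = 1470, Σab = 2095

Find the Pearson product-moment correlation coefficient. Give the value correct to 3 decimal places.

0.845

r = (nΣab − ΣaΣb) / √[(nΣa² − (Σa)²)(nΣb² − (Σb)²)]
Numerator: 7×2095 − 142×98 = 749
Denominator: √[(21308 − 20164)(10290 − 9604)] = √[1144 × 686] = 885.8804
r = 749 / 885.8804 ≈ 0.845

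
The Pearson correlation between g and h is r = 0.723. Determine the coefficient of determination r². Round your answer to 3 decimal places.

r² = (0.723)² = 0.523

0.523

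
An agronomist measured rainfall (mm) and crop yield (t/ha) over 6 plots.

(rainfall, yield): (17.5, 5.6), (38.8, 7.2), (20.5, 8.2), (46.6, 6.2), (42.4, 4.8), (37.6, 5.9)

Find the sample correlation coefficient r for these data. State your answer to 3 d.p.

n = 6, Σx = 203.4, Σy = 37.9, Σx² = 7615.02, Σy² = 246.73, Σxy = 1259.74
nΣxy − ΣxΣy = 7558.44 − 7708.86 = -150.42
nΣx² − (Σx)² = 45690.12 − 41371.56 = 4318.56; nΣy² − (Σy)² = 1480.38 − 1436.41 = 43.97
r = -150.42 / √(4318.56 × 43.97) = -150.42 / 435.7604 ≈ -0.345

-0.345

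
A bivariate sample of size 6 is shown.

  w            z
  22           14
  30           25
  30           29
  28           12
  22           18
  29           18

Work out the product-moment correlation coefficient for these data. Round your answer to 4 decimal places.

0.5588

n = 6, Σw = 161, Σz = 116, Σw² = 4393, Σz² = 2454, Σwz = 3182
nΣwz − ΣwΣz = 19092 − 18676 = 416
nΣw² − (Σw)² = 26358 − 25921 = 437; nΣz² − (Σz)² = 14724 − 13456 = 1268
r = 416 / √(437 × 1268) = 416 / 744.3897 ≈ 0.5588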